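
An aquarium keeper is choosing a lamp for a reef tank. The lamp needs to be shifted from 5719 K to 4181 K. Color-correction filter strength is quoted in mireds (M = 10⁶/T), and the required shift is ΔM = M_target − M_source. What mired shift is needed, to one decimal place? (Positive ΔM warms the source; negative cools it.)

+64.3 mireds

M_source = 10⁶/5719 = 174.856; M_target = 10⁶/4181 = 239.177.
ΔM = 239.177 − 174.856 = 64.321 → +64.3 mireds, a warming shift.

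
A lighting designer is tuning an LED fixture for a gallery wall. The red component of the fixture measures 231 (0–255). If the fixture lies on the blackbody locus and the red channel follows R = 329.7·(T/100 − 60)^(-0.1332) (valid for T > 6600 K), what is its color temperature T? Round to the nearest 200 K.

(t − 60)^(-0.1332) = 231/329.7 = 0.70064.
t − 60 = 0.70064^(1/-0.1332) = 0.70064^(-7.508) = 14.453, so t = 74.453.
T = 100·t = 7445 K → 7400 K to the nearest 200 K.

7400 K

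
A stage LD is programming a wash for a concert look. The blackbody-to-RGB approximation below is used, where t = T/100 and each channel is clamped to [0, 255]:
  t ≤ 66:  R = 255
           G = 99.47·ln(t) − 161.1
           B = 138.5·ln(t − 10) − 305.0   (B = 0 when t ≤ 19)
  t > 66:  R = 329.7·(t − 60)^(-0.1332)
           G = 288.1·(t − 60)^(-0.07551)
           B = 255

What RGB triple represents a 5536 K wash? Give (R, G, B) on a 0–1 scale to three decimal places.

t = 5536/100 = 55.36; the t ≤ 66 branch applies.
R = 255 by definition for t ≤ 66.
G = 99.47·ln 55.36 − 161.1 = 99.47·4.0139 − 161.1 = 238.158.
B = 138.5·ln(55.36 − 10) − 305.0 = 138.5·ln 45.36 − 305.0 = 138.5·3.8146 − 305.0 = 223.326.
Dividing each by 255: (1.0000, 0.9340, 0.8758) → (1.000, 0.934, 0.876).

(1.000, 0.934, 0.876)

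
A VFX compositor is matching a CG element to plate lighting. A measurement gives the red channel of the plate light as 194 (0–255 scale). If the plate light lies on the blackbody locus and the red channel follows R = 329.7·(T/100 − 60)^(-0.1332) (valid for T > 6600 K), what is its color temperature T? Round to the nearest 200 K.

(t − 60)^(-0.1332) = 194/329.7 = 0.58841.
t − 60 = 0.58841^(1/-0.1332) = 0.58841^(-7.508) = 53.593, so t = 113.593.
T = 100·t = 11359 K → 11400 K to the nearest 200 K.

11400 K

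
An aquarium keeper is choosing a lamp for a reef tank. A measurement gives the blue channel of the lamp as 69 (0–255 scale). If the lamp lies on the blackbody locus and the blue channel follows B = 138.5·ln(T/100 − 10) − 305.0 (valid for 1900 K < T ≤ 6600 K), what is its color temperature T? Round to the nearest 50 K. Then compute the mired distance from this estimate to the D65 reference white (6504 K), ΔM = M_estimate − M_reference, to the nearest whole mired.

+246 mireds

ln(t − 10) = (69 + 305.0) / 138.5 = 2.7004.
t − 10 = e^2.7004 = 14.885, so t = 24.885.
T = 100·t = 2489 K → 2500 K to the nearest 50 K.
M_estimate = 10⁶/2500 = 400.00; M_reference = 10⁶/6504 = 153.75.
ΔM = 400.00 − 153.75 = 246.25 → +246 mireds.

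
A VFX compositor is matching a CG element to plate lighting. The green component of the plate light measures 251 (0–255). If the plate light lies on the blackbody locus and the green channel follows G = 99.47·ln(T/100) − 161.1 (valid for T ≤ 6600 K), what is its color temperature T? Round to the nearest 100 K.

ln t = (251 + 161.1) / 99.47 = 4.1430.
t = e^4.1430 = 62.989.
T = 100·t = 6299 K → 6300 K to the nearest 100 K.

6300 K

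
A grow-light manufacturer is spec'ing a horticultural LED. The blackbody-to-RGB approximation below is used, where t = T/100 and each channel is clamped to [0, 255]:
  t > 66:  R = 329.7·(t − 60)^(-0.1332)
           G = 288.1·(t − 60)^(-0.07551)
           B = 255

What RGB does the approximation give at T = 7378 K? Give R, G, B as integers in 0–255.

t = 7378/100 = 73.78; the t > 66 branch applies.
R = 329.7·(73.78 − 60)^(-0.1332) = 329.7·13.78^(-0.1332) = 329.7·0.70510 = 232.472.
G = 288.1·(73.78 − 60)^(-0.07551) = 288.1·13.78^(-0.07551) = 288.1·0.82030 = 236.330.
B = 255 by definition for t > 66.
Rounded: (232, 236, 255).

R=232, G=236, B=255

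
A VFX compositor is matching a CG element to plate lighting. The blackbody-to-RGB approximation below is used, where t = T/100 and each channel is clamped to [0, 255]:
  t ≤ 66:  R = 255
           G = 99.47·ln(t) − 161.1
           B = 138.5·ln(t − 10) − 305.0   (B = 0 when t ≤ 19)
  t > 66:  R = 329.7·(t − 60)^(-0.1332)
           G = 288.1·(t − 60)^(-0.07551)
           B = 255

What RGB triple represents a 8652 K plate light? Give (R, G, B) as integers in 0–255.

(213, 225, 255)

t = 8652/100 = 86.52; the t > 66 branch applies.
R = 329.7·(86.52 − 60)^(-0.1332) = 329.7·26.52^(-0.1332) = 329.7·0.64622 = 213.059.
G = 288.1·(86.52 − 60)^(-0.07551) = 288.1·26.52^(-0.07551) = 288.1·0.78074 = 224.931.
B = 255 by definition for t > 66.
Rounded: (213, 225, 255).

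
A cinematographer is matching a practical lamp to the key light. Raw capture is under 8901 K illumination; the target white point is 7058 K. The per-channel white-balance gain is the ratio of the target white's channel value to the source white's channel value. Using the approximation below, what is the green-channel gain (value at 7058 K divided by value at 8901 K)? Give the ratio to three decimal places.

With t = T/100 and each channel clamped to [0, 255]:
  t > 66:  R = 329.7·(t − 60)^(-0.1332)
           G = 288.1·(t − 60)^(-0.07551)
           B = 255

1.079

At 8901 K (t = 89.01):
  G = 288.1·(89.01 − 60)^(-0.07551) = 288.1·29.01^(-0.07551) = 288.1·0.77547 = 223.412.
At 7058 K (t = 70.58):
  G = 288.1·(70.58 − 60)^(-0.07551) = 288.1·10.58^(-0.07551) = 288.1·0.83684 = 241.093.
Gain = 241.093 / 223.412 = 1.0791 → 1.079.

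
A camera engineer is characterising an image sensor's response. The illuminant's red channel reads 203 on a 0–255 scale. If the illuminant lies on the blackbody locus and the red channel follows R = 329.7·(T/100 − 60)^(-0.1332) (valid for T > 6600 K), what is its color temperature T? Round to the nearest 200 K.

(t − 60)^(-0.1332) = 203/329.7 = 0.61571.
t − 60 = 0.61571^(1/-0.1332) = 0.61571^(-7.508) = 38.129, so t = 98.129.
T = 100·t = 9813 K → 9800 K to the nearest 200 K.

9800 K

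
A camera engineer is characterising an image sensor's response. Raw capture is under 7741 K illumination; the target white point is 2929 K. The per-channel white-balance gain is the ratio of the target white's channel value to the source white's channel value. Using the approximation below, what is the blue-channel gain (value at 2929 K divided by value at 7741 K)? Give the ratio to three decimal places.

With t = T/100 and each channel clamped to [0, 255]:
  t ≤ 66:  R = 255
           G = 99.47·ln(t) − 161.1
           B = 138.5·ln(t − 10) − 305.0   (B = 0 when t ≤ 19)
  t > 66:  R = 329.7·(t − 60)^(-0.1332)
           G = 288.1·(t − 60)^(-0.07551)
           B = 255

At 7741 K (t = 77.41):
  B = 255 by definition for t > 66.
At 2929 K (t = 29.29):
  B = 138.5·ln(29.29 − 10) − 305.0 = 138.5·ln 19.29 − 305.0 = 138.5·2.9596 − 305.0 = 104.903.
Gain = 104.903 / 255.000 = 0.4114 → 0.411.

0.411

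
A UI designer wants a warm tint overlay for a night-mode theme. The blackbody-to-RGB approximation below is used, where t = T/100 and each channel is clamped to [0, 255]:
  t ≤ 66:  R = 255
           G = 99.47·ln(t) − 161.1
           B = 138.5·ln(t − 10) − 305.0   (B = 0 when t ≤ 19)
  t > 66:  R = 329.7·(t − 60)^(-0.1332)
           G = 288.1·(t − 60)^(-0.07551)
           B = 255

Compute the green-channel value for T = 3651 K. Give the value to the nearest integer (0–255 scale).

197

t = 3651/100 = 36.51; the t ≤ 66 branch applies.
G = 99.47·ln 36.51 − 161.1 = 99.47·3.5976 − 161.1 = 196.752.
Rounded: 197.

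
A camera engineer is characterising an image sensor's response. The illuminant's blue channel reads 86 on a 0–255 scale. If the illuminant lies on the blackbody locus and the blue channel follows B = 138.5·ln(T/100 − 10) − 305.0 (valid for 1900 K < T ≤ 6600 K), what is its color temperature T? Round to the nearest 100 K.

ln(t − 10) = (86 + 305.0) / 138.5 = 2.8231.
t − 10 = e^2.8231 = 16.829, so t = 26.829.
T = 100·t = 2683 K → 2700 K to the nearest 100 K.

2700 K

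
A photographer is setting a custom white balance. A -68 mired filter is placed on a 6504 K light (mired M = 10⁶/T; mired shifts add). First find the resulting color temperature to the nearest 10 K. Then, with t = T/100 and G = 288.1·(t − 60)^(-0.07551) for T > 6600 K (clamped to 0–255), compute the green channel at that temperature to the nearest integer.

M_in = 10⁶/6504 = 153.75; M_out = 153.75 + (-68) = 85.75.
T_out = 10⁶/85.75 = 11661.6 K → 11660 K; t = 116.6.
G = 288.1·(116.6 − 60)^(-0.07551) = 288.1·56.6^(-0.07551) = 288.1·0.73730 = 212.416.
Rounded: 212.

212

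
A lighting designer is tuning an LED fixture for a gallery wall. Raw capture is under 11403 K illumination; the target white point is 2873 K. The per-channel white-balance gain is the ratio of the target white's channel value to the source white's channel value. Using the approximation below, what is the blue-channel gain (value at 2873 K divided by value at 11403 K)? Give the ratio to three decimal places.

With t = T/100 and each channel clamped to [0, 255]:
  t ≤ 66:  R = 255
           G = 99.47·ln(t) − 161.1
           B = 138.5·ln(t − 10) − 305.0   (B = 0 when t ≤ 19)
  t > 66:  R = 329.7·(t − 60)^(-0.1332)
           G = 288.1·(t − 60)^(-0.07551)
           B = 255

At 11403 K (t = 114.03):
  B = 255 by definition for t > 66.
At 2873 K (t = 28.73):
  B = 138.5·ln(28.73 − 10) − 305.0 = 138.5·ln 18.73 − 305.0 = 138.5·2.9301 − 305.0 = 100.823.
Gain = 100.823 / 255.000 = 0.3954 → 0.395.

0.395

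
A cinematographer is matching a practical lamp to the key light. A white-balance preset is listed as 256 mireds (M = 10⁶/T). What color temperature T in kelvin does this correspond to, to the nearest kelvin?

T = 10⁶ / 256 = 3906.25 K → 3906 K.

3906 K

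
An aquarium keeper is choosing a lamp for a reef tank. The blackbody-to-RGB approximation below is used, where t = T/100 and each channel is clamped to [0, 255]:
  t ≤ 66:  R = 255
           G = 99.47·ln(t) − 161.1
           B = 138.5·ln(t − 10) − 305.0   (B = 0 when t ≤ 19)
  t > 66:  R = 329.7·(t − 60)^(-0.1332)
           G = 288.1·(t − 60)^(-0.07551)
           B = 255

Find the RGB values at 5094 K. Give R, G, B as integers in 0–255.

t = 5094/100 = 50.94; the t ≤ 66 branch applies.
R = 255 by definition for t ≤ 66.
G = 99.47·ln 50.94 − 161.1 = 99.47·3.9306 − 161.1 = 229.882.
B = 138.5·ln(50.94 − 10) − 305.0 = 138.5·ln 40.94 − 305.0 = 138.5·3.7121 − 305.0 = 209.127.
Rounded: (255, 230, 209).

R=255, G=230, B=209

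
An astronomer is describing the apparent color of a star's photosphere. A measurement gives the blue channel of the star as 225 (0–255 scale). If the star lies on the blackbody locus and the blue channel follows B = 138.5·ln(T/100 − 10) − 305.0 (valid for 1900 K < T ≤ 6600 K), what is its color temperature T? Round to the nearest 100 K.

5600 K

ln(t − 10) = (225 + 305.0) / 138.5 = 3.8267.
t − 10 = e^3.8267 = 45.911, so t = 55.911.
T = 100·t = 5591 K → 5600 K to the nearest 100 K.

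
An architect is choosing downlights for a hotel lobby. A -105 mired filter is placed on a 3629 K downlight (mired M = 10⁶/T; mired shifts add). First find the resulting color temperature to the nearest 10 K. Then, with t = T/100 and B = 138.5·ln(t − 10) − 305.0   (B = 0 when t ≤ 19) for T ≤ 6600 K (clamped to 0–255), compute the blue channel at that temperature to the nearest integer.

233

M_in = 10⁶/3629 = 275.56; M_out = 275.56 + (-105) = 170.56.
T_out = 10⁶/170.56 = 5863.1 K → 5860 K; t = 58.6.
B = 138.5·ln(58.6 − 10) − 305.0 = 138.5·ln 48.6 − 305.0 = 138.5·3.8836 − 305.0 = 232.882.
Rounded: 233.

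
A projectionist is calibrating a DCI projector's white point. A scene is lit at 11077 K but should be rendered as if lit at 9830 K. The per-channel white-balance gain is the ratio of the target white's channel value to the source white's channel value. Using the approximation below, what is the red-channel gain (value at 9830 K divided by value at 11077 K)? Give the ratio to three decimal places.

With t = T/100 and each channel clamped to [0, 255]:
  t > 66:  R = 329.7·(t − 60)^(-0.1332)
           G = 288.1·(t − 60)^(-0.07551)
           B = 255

1.038

At 11077 K (t = 110.77):
  R = 329.7·(110.77 − 60)^(-0.1332) = 329.7·50.77^(-0.1332) = 329.7·0.59267 = 195.403.
At 9830 K (t = 98.3):
  R = 329.7·(98.3 − 60)^(-0.1332) = 329.7·38.3^(-0.1332) = 329.7·0.61534 = 202.879.
Gain = 202.879 / 195.403 = 1.0383 → 1.038.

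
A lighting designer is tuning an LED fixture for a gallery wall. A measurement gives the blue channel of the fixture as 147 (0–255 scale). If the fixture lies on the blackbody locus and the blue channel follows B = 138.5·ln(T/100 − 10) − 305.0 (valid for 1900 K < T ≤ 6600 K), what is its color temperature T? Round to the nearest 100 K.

ln(t − 10) = (147 + 305.0) / 138.5 = 3.2635.
t − 10 = e^3.2635 = 26.142, so t = 36.142.
T = 100·t = 3614 K → 3600 K to the nearest 100 K.

3600 K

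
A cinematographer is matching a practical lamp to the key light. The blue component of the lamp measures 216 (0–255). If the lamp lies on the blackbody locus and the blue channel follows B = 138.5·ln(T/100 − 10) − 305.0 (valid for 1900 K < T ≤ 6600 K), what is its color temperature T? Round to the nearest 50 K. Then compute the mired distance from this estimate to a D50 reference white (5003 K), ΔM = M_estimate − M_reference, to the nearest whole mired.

ln(t − 10) = (216 + 305.0) / 138.5 = 3.7617.
t − 10 = e^3.7617 = 43.023, so t = 53.023.
T = 100·t = 5302 K → 5300 K to the nearest 50 K.
M_estimate = 10⁶/5300 = 188.68; M_reference = 10⁶/5003 = 199.88.
ΔM = 188.68 − 199.88 = -11.20 → -11 mireds.

-11 mireds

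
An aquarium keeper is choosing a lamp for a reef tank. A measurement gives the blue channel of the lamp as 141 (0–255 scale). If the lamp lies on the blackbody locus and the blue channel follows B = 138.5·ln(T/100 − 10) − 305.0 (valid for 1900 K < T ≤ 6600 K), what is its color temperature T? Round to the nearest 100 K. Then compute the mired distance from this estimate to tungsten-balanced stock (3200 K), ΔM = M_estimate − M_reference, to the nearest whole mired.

ln(t − 10) = (141 + 305.0) / 138.5 = 3.2202.
t − 10 = e^3.2202 = 25.034, so t = 35.034.
T = 100·t = 3503 K → 3500 K to the nearest 100 K.
M_estimate = 10⁶/3500 = 285.71; M_reference = 10⁶/3200 = 312.50.
ΔM = 285.71 − 312.50 = -26.79 → -27 mireds.

-27 mireds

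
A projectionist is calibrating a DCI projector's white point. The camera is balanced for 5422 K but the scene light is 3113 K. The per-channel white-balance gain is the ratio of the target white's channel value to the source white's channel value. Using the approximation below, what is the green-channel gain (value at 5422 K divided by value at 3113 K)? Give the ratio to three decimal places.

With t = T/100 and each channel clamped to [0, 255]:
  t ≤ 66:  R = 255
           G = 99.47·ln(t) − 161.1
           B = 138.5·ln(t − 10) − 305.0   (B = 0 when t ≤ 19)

1.305

At 3113 K (t = 31.13):
  G = 99.47·ln 31.13 − 161.1 = 99.47·3.4382 − 161.1 = 180.895.
At 5422 K (t = 54.22):
  G = 99.47·ln 54.22 − 161.1 = 99.47·3.9930 − 161.1 = 236.089.
Gain = 236.089 / 180.895 = 1.3051 → 1.305.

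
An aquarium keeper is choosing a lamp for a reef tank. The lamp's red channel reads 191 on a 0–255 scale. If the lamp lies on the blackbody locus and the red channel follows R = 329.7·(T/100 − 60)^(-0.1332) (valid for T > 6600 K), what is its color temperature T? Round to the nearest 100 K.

12000 K

(t − 60)^(-0.1332) = 191/329.7 = 0.57931.
t − 60 = 0.57931^(1/-0.1332) = 0.57931^(-7.508) = 60.245, so t = 120.245.
T = 100·t = 12025 K → 12000 K to the nearest 100 K.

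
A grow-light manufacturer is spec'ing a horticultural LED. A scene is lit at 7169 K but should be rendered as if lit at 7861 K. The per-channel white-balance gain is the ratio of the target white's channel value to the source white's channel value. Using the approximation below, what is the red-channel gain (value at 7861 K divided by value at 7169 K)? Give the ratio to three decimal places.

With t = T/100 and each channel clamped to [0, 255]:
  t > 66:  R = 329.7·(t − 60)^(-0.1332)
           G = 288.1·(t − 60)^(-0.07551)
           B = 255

At 7169 K (t = 71.69):
  R = 329.7·(71.69 − 60)^(-0.1332) = 329.7·11.69^(-0.1332) = 329.7·0.72072 = 237.622.
At 7861 K (t = 78.61):
  R = 329.7·(78.61 − 60)^(-0.1332) = 329.7·18.61^(-0.1332) = 329.7·0.67744 = 223.351.
Gain = 223.351 / 237.622 = 0.9399 → 0.940.

0.940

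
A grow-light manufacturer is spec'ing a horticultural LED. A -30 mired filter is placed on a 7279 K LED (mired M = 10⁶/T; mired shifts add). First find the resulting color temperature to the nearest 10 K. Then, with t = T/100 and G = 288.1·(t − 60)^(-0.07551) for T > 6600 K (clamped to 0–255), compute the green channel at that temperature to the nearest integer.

M_in = 10⁶/7279 = 137.38; M_out = 137.38 + (-30) = 107.38.
T_out = 10⁶/107.38 = 9312.6 K → 9310 K; t = 93.1.
G = 288.1·(93.1 − 60)^(-0.07551) = 288.1·33.1^(-0.07551) = 288.1·0.76778 = 221.198.
Rounded: 221.

221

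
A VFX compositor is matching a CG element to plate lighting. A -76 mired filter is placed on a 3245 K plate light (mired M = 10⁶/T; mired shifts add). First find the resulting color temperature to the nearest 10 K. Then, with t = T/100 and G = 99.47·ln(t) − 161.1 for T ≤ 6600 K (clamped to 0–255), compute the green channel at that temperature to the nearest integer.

M_in = 10⁶/3245 = 308.17; M_out = 308.17 + (-76) = 232.17.
T_out = 10⁶/232.17 = 4307.3 K → 4310 K; t = 43.1.
G = 99.47·ln 43.1 − 161.1 = 99.47·3.7635 − 161.1 = 213.258.
Rounded: 213.

213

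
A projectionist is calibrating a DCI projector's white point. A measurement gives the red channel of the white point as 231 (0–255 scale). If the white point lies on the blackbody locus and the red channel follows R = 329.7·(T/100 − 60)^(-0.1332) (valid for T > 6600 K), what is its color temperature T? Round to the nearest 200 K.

7400 K

(t − 60)^(-0.1332) = 231/329.7 = 0.70064.
t − 60 = 0.70064^(1/-0.1332) = 0.70064^(-7.508) = 14.453, so t = 74.453.
T = 100·t = 7445 K → 7400 K to the nearest 200 K.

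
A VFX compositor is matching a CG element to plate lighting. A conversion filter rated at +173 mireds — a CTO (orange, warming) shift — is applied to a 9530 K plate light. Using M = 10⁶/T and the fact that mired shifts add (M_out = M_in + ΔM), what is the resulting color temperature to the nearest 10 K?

3600 K

M_in = 10⁶/9530 = 104.93 mireds.
M_out = 104.93 + (+173) = 277.93 mireds.
T_out = 10⁶/277.93 = 3598.0 K → 3600 K.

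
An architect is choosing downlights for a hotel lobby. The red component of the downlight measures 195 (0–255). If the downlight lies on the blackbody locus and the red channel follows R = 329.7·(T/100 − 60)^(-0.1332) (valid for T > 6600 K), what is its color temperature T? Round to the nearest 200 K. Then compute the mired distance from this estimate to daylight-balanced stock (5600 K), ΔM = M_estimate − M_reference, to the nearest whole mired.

-89 mireds

(t − 60)^(-0.1332) = 195/329.7 = 0.59145.
t − 60 = 0.59145^(1/-0.1332) = 0.59145^(-7.508) = 51.564, so t = 111.564.
T = 100·t = 11156 K → 11200 K to the nearest 200 K.
M_estimate = 10⁶/11200 = 89.29; M_reference = 10⁶/5600 = 178.57.
ΔM = 89.29 − 178.57 = -89.29 → -89 mireds.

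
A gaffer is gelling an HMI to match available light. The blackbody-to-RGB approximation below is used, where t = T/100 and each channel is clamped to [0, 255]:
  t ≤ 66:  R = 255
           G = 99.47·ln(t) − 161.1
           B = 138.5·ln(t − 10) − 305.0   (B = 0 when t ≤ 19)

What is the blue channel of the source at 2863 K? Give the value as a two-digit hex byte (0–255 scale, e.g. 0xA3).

0x64

t = 2863/100 = 28.63; the t ≤ 66 branch applies.
B = 138.5·ln(28.63 − 10) − 305.0 = 138.5·ln 18.63 − 305.0 = 138.5·2.9248 − 305.0 = 100.081.
Rounded: 100; in hex, 0x64.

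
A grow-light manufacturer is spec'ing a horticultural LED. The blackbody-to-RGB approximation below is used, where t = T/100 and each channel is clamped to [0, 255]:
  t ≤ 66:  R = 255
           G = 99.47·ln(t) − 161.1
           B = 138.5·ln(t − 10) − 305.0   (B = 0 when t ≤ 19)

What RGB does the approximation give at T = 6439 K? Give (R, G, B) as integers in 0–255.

t = 6439/100 = 64.39; the t ≤ 66 branch applies.
R = 255 by definition for t ≤ 66.
G = 99.47·ln 64.39 − 161.1 = 99.47·4.1650 − 161.1 = 253.188.
B = 138.5·ln(64.39 − 10) − 305.0 = 138.5·ln 54.39 − 305.0 = 138.5·3.9962 − 305.0 = 248.471.
Rounded: (255, 253, 248).

(255, 253, 248)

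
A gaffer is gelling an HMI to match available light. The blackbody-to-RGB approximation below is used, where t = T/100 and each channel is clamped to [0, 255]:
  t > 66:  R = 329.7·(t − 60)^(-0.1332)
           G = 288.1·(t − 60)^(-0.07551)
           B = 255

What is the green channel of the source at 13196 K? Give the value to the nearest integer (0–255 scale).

t = 13196/100 = 131.96; the t > 66 branch applies.
G = 288.1·(131.96 − 60)^(-0.07551) = 288.1·71.96^(-0.07551) = 288.1·0.72405 = 208.600.
Rounded: 209.

209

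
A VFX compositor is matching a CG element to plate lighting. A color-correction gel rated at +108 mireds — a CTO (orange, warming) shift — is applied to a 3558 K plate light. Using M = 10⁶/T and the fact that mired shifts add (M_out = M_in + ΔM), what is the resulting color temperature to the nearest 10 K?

2570 K

M_in = 10⁶/3558 = 281.06 mireds.
M_out = 281.06 + (+108) = 389.06 mireds.
T_out = 10⁶/389.06 = 2570.3 K → 2570 K.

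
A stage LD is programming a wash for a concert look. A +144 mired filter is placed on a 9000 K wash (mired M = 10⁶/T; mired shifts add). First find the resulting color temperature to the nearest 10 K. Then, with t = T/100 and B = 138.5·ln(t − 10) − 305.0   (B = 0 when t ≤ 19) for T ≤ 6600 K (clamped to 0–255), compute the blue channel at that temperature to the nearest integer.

162

M_in = 10⁶/9000 = 111.11; M_out = 111.11 + (+144) = 255.11.
T_out = 10⁶/255.11 = 3919.9 K → 3920 K; t = 39.2.
B = 138.5·ln(39.2 − 10) − 305.0 = 138.5·ln 29.2 − 305.0 = 138.5·3.3742 − 305.0 = 162.322.
Rounded: 162.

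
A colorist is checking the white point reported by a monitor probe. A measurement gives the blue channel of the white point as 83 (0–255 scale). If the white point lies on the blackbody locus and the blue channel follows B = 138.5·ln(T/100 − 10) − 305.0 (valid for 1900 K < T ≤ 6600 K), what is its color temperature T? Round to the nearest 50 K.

2650 K

ln(t − 10) = (83 + 305.0) / 138.5 = 2.8014.
t − 10 = e^2.8014 = 16.468, so t = 26.468.
T = 100·t = 2647 K → 2650 K to the nearest 50 K.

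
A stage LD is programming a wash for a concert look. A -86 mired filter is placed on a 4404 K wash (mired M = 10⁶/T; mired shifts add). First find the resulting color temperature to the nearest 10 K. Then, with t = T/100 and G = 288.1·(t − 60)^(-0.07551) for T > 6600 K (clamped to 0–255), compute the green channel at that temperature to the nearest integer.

241

M_in = 10⁶/4404 = 227.07; M_out = 227.07 + (-86) = 141.07.
T_out = 10⁶/141.07 = 7088.9 K → 7090 K; t = 70.9.
G = 288.1·(70.9 − 60)^(-0.07551) = 288.1·10.9^(-0.07551) = 288.1·0.83496 = 240.551.
Rounded: 241.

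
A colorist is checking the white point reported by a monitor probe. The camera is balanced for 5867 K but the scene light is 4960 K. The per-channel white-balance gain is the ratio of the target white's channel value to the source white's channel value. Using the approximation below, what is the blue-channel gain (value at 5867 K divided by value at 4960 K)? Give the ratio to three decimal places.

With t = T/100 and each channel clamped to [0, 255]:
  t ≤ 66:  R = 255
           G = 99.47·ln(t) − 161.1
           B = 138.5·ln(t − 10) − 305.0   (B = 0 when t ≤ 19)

1.140

At 4960 K (t = 49.6):
  B = 138.5·ln(49.6 − 10) − 305.0 = 138.5·ln 39.6 − 305.0 = 138.5·3.6788 − 305.0 = 204.518.
At 5867 K (t = 58.67):
  B = 138.5·ln(58.67 − 10) − 305.0 = 138.5·ln 48.67 − 305.0 = 138.5·3.8851 − 305.0 = 233.081.
Gain = 233.081 / 204.518 = 1.1397 → 1.140.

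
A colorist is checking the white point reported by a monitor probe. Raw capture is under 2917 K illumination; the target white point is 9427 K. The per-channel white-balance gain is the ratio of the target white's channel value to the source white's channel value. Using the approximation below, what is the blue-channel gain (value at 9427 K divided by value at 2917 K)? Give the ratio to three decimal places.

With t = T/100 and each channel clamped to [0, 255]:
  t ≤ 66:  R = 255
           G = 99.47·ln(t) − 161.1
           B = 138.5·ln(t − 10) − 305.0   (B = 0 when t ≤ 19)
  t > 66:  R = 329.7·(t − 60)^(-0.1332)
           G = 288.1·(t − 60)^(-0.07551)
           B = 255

At 2917 K (t = 29.17):
  B = 138.5·ln(29.17 − 10) − 305.0 = 138.5·ln 19.17 − 305.0 = 138.5·2.9533 − 305.0 = 104.038.
At 9427 K (t = 94.27):
  B = 255 by definition for t > 66.
Gain = 255.000 / 104.038 = 2.4510 → 2.451.

2.451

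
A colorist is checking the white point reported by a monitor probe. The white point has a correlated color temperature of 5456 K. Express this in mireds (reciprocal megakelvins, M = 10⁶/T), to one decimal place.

M = 10⁶ / 5456 = 183.284 → 183.3 mireds.

183.3 mireds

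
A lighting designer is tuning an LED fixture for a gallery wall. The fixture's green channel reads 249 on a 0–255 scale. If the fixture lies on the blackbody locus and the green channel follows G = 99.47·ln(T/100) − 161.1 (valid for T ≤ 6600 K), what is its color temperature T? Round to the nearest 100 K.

ln t = (249 + 161.1) / 99.47 = 4.1229.
t = e^4.1229 = 61.735.
T = 100·t = 6174 K → 6200 K to the nearest 100 K.

6200 K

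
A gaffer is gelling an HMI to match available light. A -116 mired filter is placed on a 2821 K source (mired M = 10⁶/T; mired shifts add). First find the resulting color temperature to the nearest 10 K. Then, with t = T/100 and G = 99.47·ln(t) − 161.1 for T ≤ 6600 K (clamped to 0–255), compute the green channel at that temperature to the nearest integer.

210

M_in = 10⁶/2821 = 354.48; M_out = 354.48 + (-116) = 238.48.
T_out = 10⁶/238.48 = 4193.1 K → 4190 K; t = 41.9.
G = 99.47·ln 41.9 − 161.1 = 99.47·3.7353 − 161.1 = 210.449.
Rounded: 210.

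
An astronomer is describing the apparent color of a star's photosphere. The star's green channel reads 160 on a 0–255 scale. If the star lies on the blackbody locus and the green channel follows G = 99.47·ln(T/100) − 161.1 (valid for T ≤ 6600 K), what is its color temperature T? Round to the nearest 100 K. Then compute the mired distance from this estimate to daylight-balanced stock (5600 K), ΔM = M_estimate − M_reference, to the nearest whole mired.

ln t = (160 + 161.1) / 99.47 = 3.2281.
t = e^3.2281 = 25.232.
T = 100·t = 2523 K → 2500 K to the nearest 100 K.
M_estimate = 10⁶/2500 = 400.00; M_reference = 10⁶/5600 = 178.57.
ΔM = 400.00 − 178.57 = 221.43 → +221 mireds.

+221 mireds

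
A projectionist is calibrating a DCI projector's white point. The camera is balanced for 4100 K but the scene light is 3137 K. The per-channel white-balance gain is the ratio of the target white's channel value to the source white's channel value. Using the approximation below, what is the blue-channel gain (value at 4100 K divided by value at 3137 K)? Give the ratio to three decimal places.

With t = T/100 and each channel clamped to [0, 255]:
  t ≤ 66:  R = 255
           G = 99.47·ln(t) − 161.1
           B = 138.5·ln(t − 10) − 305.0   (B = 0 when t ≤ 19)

At 3137 K (t = 31.37):
  B = 138.5·ln(31.37 − 10) − 305.0 = 138.5·ln 21.37 − 305.0 = 138.5·3.0620 − 305.0 = 119.085.
At 4100 K (t = 41):
  B = 138.5·ln(41 − 10) − 305.0 = 138.5·ln 31 − 305.0 = 138.5·3.4340 − 305.0 = 170.607.
Gain = 170.607 / 119.085 = 1.4326 → 1.433.

1.433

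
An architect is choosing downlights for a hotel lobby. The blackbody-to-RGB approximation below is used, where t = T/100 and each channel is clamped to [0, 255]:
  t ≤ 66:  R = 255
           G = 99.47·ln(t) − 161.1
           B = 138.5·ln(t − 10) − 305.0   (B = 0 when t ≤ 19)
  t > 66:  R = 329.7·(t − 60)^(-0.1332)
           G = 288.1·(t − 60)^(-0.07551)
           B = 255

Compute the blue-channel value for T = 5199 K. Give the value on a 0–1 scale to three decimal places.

t = 5199/100 = 51.99; the t ≤ 66 branch applies.
B = 138.5·ln(51.99 − 10) − 305.0 = 138.5·ln 41.99 − 305.0 = 138.5·3.7374 − 305.0 = 212.634.
On a 0–1 scale: 212.634/255 = 0.8339 → 0.834.

0.834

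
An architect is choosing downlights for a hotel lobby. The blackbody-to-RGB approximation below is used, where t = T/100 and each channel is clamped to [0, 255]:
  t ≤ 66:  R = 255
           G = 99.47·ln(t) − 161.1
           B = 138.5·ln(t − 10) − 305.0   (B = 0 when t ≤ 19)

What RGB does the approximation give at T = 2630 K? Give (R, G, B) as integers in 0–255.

(255, 164, 82)

t = 2630/100 = 26.3; the t ≤ 66 branch applies.
R = 255 by definition for t ≤ 66.
G = 99.47·ln 26.3 − 161.1 = 99.47·3.2696 − 161.1 = 164.124.
B = 138.5·ln(26.3 − 10) − 305.0 = 138.5·ln 16.3 − 305.0 = 138.5·2.7912 − 305.0 = 81.576.
Rounded: (255, 164, 82).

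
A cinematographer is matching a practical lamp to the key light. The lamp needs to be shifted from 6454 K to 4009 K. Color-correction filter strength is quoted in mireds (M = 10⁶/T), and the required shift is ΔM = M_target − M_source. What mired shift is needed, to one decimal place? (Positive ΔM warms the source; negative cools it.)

+94.5 mireds

M_source = 10⁶/6454 = 154.943; M_target = 10⁶/4009 = 249.439.
ΔM = 249.439 − 154.943 = 94.496 → +94.5 mireds, a warming shift.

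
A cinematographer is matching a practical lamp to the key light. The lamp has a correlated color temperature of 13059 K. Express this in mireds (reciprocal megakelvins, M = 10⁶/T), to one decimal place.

76.6 mireds

M = 10⁶ / 13059 = 76.576 → 76.6 mireds.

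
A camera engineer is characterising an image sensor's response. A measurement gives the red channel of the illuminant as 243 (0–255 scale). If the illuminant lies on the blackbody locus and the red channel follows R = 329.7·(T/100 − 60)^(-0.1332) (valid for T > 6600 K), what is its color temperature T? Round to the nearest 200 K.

(t − 60)^(-0.1332) = 243/329.7 = 0.73703.
t − 60 = 0.73703^(1/-0.1332) = 0.73703^(-7.508) = 9.882, so t = 69.882.
T = 100·t = 6988 K → 7000 K to the nearest 200 K.

7000 K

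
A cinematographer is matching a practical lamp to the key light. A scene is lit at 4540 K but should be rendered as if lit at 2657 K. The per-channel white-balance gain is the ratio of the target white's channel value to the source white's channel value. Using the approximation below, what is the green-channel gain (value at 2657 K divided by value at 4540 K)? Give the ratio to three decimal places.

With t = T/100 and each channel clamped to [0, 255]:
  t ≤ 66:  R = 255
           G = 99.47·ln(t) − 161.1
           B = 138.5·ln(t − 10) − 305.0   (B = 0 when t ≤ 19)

0.756

At 4540 K (t = 45.4):
  G = 99.47·ln 45.4 − 161.1 = 99.47·3.8155 − 161.1 = 218.429.
At 2657 K (t = 26.57):
  G = 99.47·ln 26.57 − 161.1 = 99.47·3.2798 − 161.1 = 165.140.
Gain = 165.140 / 218.429 = 0.7560 → 0.756.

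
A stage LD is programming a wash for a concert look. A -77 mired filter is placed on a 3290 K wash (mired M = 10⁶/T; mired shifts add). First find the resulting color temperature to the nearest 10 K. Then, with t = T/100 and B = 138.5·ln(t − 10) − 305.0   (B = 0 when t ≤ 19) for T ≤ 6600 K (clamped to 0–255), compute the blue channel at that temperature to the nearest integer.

184

M_in = 10⁶/3290 = 303.95; M_out = 303.95 + (-77) = 226.95.
T_out = 10⁶/226.95 = 4406.2 K → 4410 K; t = 44.1.
B = 138.5·ln(44.1 − 10) − 305.0 = 138.5·ln 34.1 − 305.0 = 138.5·3.5293 − 305.0 = 183.808.
Rounded: 184.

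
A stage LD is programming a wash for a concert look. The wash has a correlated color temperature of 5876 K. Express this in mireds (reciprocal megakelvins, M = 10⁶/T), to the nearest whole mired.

M = 10⁶ / 5876 = 170.184 → 170 mireds.

170 mireds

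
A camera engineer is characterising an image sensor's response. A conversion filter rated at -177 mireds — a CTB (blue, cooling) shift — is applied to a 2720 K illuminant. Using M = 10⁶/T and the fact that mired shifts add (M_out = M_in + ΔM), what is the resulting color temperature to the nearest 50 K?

M_in = 10⁶/2720 = 367.65 mireds.
M_out = 367.65 + (-177) = 190.65 mireds.
T_out = 10⁶/190.65 = 5245.3 K → 5250 K.

5250 K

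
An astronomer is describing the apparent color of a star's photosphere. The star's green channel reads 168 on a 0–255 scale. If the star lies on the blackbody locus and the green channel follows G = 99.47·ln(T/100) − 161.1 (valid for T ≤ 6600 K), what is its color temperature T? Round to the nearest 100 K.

2700 K

ln t = (168 + 161.1) / 99.47 = 3.3085.
t = e^3.3085 = 27.345.
T = 100·t = 2735 K → 2700 K to the nearest 100 K.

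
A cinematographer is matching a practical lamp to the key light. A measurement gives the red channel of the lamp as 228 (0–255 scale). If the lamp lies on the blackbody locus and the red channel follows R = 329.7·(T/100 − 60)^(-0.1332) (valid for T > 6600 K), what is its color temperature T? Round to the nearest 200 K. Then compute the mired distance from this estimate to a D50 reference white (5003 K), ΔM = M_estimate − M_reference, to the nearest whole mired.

-68 mireds

(t − 60)^(-0.1332) = 228/329.7 = 0.69154.
t − 60 = 0.69154^(1/-0.1332) = 0.69154^(-7.508) = 15.943, so t = 75.943.
T = 100·t = 7594 K → 7600 K to the nearest 200 K.
M_estimate = 10⁶/7600 = 131.58; M_reference = 10⁶/5003 = 199.88.
ΔM = 131.58 − 199.88 = -68.30 → -68 mireds.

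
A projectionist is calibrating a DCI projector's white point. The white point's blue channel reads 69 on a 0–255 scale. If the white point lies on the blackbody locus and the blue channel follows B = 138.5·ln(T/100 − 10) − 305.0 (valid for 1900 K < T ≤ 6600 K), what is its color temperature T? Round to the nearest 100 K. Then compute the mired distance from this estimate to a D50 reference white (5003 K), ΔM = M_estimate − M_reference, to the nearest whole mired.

ln(t − 10) = (69 + 305.0) / 138.5 = 2.7004.
t − 10 = e^2.7004 = 14.885, so t = 24.885.
T = 100·t = 2489 K → 2500 K to the nearest 100 K.
M_estimate = 10⁶/2500 = 400.00; M_reference = 10⁶/5003 = 199.88.
ΔM = 400.00 − 199.88 = 200.12 → +200 mireds.

+200 mireds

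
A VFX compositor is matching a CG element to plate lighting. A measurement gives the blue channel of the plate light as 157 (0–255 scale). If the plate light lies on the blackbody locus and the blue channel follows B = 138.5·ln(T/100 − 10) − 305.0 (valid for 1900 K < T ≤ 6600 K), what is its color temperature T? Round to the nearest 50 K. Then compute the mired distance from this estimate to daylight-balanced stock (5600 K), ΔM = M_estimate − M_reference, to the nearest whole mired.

ln(t − 10) = (157 + 305.0) / 138.5 = 3.3357.
t − 10 = e^3.3357 = 28.099, so t = 38.099.
T = 100·t = 3810 K → 3800 K to the nearest 50 K.
M_estimate = 10⁶/3800 = 263.16; M_reference = 10⁶/5600 = 178.57.
ΔM = 263.16 − 178.57 = 84.59 → +85 mireds.

+85 mireds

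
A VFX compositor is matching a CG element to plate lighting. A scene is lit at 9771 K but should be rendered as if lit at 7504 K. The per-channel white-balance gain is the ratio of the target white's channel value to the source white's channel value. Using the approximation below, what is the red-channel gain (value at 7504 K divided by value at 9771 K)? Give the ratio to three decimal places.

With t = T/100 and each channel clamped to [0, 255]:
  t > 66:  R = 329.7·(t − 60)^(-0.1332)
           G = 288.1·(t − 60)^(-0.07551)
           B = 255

At 9771 K (t = 97.71):
  R = 329.7·(97.71 − 60)^(-0.1332) = 329.7·37.71^(-0.1332) = 329.7·0.61662 = 203.299.
At 7504 K (t = 75.04):
  R = 329.7·(75.04 − 60)^(-0.1332) = 329.7·15.04^(-0.1332) = 329.7·0.69693 = 229.779.
Gain = 229.779 / 203.299 = 1.1303 → 1.130.

1.130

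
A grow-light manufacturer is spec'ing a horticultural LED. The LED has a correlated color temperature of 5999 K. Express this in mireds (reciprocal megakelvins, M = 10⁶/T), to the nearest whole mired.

M = 10⁶ / 5999 = 166.694 → 167 mireds.

167 mireds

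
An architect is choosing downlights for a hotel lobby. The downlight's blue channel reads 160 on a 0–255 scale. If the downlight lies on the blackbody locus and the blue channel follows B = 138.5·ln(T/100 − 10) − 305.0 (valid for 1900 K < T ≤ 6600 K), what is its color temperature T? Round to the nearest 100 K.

3900 K

ln(t − 10) = (160 + 305.0) / 138.5 = 3.3574.
t − 10 = e^3.3574 = 28.714, so t = 38.714.
T = 100·t = 3871 K → 3900 K to the nearest 100 K.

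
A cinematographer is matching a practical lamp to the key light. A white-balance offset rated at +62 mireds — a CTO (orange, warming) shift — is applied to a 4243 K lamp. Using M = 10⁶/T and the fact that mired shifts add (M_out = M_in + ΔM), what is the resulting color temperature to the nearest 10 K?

3360 K

M_in = 10⁶/4243 = 235.68 mireds.
M_out = 235.68 + (+62) = 297.68 mireds.
T_out = 10⁶/297.68 = 3359.3 K → 3360 K.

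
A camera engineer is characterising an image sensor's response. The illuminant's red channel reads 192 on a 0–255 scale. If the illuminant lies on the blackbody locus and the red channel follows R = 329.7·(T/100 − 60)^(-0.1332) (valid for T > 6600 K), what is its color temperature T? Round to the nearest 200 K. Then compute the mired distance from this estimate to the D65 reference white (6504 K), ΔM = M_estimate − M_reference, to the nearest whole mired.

(t − 60)^(-0.1332) = 192/329.7 = 0.58235.
t − 60 = 0.58235^(1/-0.1332) = 0.58235^(-7.508) = 57.929, so t = 117.929.
T = 100·t = 11793 K → 11800 K to the nearest 200 K.
M_estimate = 10⁶/11800 = 84.75; M_reference = 10⁶/6504 = 153.75.
ΔM = 84.75 − 153.75 = -69.01 → -69 mireds.

-69 mireds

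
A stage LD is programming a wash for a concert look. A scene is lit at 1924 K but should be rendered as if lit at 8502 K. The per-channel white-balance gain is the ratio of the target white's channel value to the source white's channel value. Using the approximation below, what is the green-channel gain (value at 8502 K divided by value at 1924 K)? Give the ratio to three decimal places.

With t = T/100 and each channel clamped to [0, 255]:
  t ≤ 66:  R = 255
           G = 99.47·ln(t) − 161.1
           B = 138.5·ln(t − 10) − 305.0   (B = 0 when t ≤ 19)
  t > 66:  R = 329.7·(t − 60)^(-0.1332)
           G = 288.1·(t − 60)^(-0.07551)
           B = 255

At 1924 K (t = 19.24):
  G = 99.47·ln 19.24 − 161.1 = 99.47·2.9570 − 161.1 = 133.032.
At 8502 K (t = 85.02):
  G = 288.1·(85.02 − 60)^(-0.07551) = 288.1·25.02^(-0.07551) = 288.1·0.78418 = 225.922.
Gain = 225.922 / 133.032 = 1.6983 → 1.698.

1.698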